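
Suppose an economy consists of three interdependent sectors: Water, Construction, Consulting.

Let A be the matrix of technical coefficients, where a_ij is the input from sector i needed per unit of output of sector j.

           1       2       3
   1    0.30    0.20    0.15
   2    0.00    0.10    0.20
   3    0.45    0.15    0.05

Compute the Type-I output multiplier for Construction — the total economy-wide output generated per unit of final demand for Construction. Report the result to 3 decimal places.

I − A =
  [   0.70    -0.20    -0.15]
  [   0.00     0.90    -0.20]
  [  -0.45    -0.15     0.95]
Cofactors of I−A, C_ij = (−1)^(i+j)·(minor ij) (rows/columns in the sector order above):
  C_11 = (0.90)(0.95) − (-0.20)(-0.15) = 0.8250
  C_12 = −[(0.00)(0.95) − (-0.20)(-0.45)] = 0.0900
  C_13 = (0.00)(-0.15) − (0.90)(-0.45) = 0.4050
  C_21 = −[(-0.20)(0.95) − (-0.15)(-0.15)] = 0.2125
  C_22 = (0.70)(0.95) − (-0.15)(-0.45) = 0.5975
  C_23 = −[(0.70)(-0.15) − (-0.20)(-0.45)] = 0.1950
  C_31 = (-0.20)(-0.20) − (-0.15)(0.90) = 0.1750
  C_32 = −[(0.70)(-0.20) − (-0.15)(0.00)] = 0.1400
  C_33 = (0.70)(0.90) − (-0.20)(0.00) = 0.6300
det(I−A) = Σ_j (I−A)_1j·C_1j = (0.70)(0.8250) + (-0.20)(0.0900) + (-0.15)(0.4050) = 0.49875
adj(I−A) = Cᵀ =
  [ 0.8250   0.2125   0.1750]
  [ 0.0900   0.5975   0.1400]
  [ 0.4050   0.1950   0.6300]
(I − A)⁻¹ = adj(I−A) / det(I−A) ≈
  [   1.6541     0.4261     0.3509]
  [   0.1805     1.1980     0.2807]
  [   0.8120     0.3910     1.2632]
The output multiplier for sector j is the column-j sum of the Leontief inverse (I − A)⁻¹ = adj(I−A) / det(I−A).
Column 2 of adj(I−A): (0.2125, 0.5975, 0.1950); det(I−A) = 0.49875.
m_2 = (0.2125 + 0.5975 + 0.1950) / 0.49875 = 1.005 / 0.49875 ≈ 2.015.

m_2 = 2.015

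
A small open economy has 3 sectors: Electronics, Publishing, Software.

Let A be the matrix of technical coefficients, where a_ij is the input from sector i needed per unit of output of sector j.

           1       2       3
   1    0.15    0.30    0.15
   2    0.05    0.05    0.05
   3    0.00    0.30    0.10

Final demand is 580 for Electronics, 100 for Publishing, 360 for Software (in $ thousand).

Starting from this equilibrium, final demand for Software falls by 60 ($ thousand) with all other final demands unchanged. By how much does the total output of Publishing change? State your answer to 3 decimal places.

Δx_2 = -4.296

I − A =
  [   0.85    -0.30    -0.15]
  [  -0.05     0.95    -0.05]
  [   0.00    -0.30     0.90]
Cofactors of I−A, C_ij = (−1)^(i+j)·(minor ij) (rows/columns in the sector order above):
  C_11 = (0.95)(0.90) − (-0.05)(-0.30) = 0.8400
  C_12 = −[(-0.05)(0.90) − (-0.05)(0.00)] = 0.0450
  C_13 = (-0.05)(-0.30) − (0.95)(0.00) = 0.0150
  C_21 = −[(-0.30)(0.90) − (-0.15)(-0.30)] = 0.3150
  C_22 = (0.85)(0.90) − (-0.15)(0.00) = 0.7650
  C_23 = −[(0.85)(-0.30) − (-0.30)(0.00)] = 0.2550
  C_31 = (-0.30)(-0.05) − (-0.15)(0.95) = 0.1575
  C_32 = −[(0.85)(-0.05) − (-0.15)(-0.05)] = 0.0500
  C_33 = (0.85)(0.95) − (-0.30)(-0.05) = 0.7925
det(I−A) = Σ_j (I−A)_1j·C_1j = (0.85)(0.8400) + (-0.30)(0.0450) + (-0.15)(0.0150) = 0.69825
adj(I−A) = Cᵀ =
  [ 0.8400   0.3150   0.1575]
  [ 0.0450   0.7650   0.0500]
  [ 0.0150   0.2550   0.7925]
(I − A)⁻¹ = adj(I−A) / det(I−A) ≈
  [   1.2030     0.4511     0.2256]
  [   0.0644     1.0956     0.0716]
  [   0.0215     0.3652     1.1350]
Δx = (I − A)⁻¹ Δd with Δd having -60 in the Software component and 0 elsewhere.
So Δx_2 = L_23 · (-60), where L_23 = adj(I−A)_23 / det(I−A) = 0.0500 / 0.69825.
Δx_2 = 0.0500 × (-60) / 0.69825 = -3.00 / 0.69825 ≈ -4.296.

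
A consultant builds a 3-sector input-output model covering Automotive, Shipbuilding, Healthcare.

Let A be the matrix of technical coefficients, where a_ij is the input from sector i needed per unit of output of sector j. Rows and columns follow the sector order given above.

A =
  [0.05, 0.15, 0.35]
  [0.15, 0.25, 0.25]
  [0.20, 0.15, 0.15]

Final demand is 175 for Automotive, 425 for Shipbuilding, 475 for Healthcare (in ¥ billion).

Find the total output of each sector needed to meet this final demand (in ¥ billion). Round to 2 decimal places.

I − A =
  [   0.95    -0.15    -0.35]
  [  -0.15     0.75    -0.25]
  [  -0.20    -0.15     0.85]
Cofactors of I−A, C_ij = (−1)^(i+j)·(minor ij) (rows/columns in the sector order above):
  C_11 = (0.75)(0.85) − (-0.25)(-0.15) = 0.6000
  C_12 = −[(-0.15)(0.85) − (-0.25)(-0.20)] = 0.1775
  C_13 = (-0.15)(-0.15) − (0.75)(-0.20) = 0.1725
  C_21 = −[(-0.15)(0.85) − (-0.35)(-0.15)] = 0.1800
  C_22 = (0.95)(0.85) − (-0.35)(-0.20) = 0.7375
  C_23 = −[(0.95)(-0.15) − (-0.15)(-0.20)] = 0.1725
  C_31 = (-0.15)(-0.25) − (-0.35)(0.75) = 0.3000
  C_32 = −[(0.95)(-0.25) − (-0.35)(-0.15)] = 0.2900
  C_33 = (0.95)(0.75) − (-0.15)(-0.15) = 0.6900
det(I−A) = Σ_j (I−A)_1j·C_1j = (0.95)(0.6000) + (-0.15)(0.1775) + (-0.35)(0.1725) = 0.4830
adj(I−A) = Cᵀ =
  [ 0.6000   0.1800   0.3000]
  [ 0.1775   0.7375   0.2900]
  [ 0.1725   0.1725   0.6900]
(I − A)⁻¹ = adj(I−A) / det(I−A) ≈
  [   1.2422     0.3727     0.6211]
  [   0.3675     1.5269     0.6004]
  [   0.3571     0.3571     1.4286]
x = (I − A)⁻¹ d = adj(I−A)·d / det(I−A), with det(I−A) = 0.4830:
  x_A = (0.6000·175 + 0.1800·425 + 0.3000·475) / 0.4830 = 324.00 / 0.4830 ≈ 670.81
  x_S = (0.1775·175 + 0.7375·425 + 0.2900·475) / 0.4830 = 482.25 / 0.4830 ≈ 998.45
  x_H = (0.1725·175 + 0.1725·425 + 0.6900·475) / 0.4830 = 431.25 / 0.4830 ≈ 892.86

x_A = 670.81, x_S = 998.45, x_H = 892.86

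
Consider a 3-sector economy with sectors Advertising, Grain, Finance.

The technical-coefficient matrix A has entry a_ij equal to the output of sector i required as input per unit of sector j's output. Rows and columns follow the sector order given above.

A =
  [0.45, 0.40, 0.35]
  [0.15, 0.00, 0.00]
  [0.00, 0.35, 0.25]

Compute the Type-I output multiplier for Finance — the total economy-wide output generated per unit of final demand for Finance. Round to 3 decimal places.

I − A =
  [   0.55    -0.40    -0.35]
  [  -0.15     1.00     0.00]
  [   0.00    -0.35     0.75]
Cofactors of I−A, C_ij = (−1)^(i+j)·(minor ij) (rows/columns in the sector order above):
  C_11 = (1.00)(0.75) − (0.00)(-0.35) = 0.7500
  C_12 = −[(-0.15)(0.75) − (0.00)(0.00)] = 0.1125
  C_13 = (-0.15)(-0.35) − (1.00)(0.00) = 0.0525
  C_21 = −[(-0.40)(0.75) − (-0.35)(-0.35)] = 0.4225
  C_22 = (0.55)(0.75) − (-0.35)(0.00) = 0.4125
  C_23 = −[(0.55)(-0.35) − (-0.40)(0.00)] = 0.1925
  C_31 = (-0.40)(0.00) − (-0.35)(1.00) = 0.3500
  C_32 = −[(0.55)(0.00) − (-0.35)(-0.15)] = 0.0525
  C_33 = (0.55)(1.00) − (-0.40)(-0.15) = 0.4900
det(I−A) = Σ_j (I−A)_1j·C_1j = (0.55)(0.7500) + (-0.40)(0.1125) + (-0.35)(0.0525) = 0.349125
adj(I−A) = Cᵀ =
  [ 0.7500   0.4225   0.3500]
  [ 0.1125   0.4125   0.0525]
  [ 0.0525   0.1925   0.4900]
(I − A)⁻¹ = adj(I−A) / det(I−A) ≈
  [   2.1482     1.2102     1.0025]
  [   0.3222     1.1815     0.1504]
  [   0.1504     0.5514     1.4035]
The output multiplier for sector j is the column-j sum of the Leontief inverse (I − A)⁻¹ = adj(I−A) / det(I−A).
Column F of adj(I−A): (0.3500, 0.0525, 0.4900); det(I−A) = 0.349125.
m_F = (0.3500 + 0.0525 + 0.4900) / 0.349125 = 0.8925 / 0.349125 ≈ 2.556.

m_F = 2.556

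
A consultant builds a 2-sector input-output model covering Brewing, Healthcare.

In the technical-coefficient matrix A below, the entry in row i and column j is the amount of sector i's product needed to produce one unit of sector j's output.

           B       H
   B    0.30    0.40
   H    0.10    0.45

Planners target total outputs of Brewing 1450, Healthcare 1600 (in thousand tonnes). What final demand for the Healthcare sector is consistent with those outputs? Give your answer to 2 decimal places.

I − A =
  [   0.70    -0.40]
  [  -0.10     0.55]
d = (I − A) x:
  d_B = (+0.70)·1450 + (-0.40)·1600 = 375.00
  d_H = (-0.10)·1450 + (+0.55)·1600 = 735.00

d_H = 735.00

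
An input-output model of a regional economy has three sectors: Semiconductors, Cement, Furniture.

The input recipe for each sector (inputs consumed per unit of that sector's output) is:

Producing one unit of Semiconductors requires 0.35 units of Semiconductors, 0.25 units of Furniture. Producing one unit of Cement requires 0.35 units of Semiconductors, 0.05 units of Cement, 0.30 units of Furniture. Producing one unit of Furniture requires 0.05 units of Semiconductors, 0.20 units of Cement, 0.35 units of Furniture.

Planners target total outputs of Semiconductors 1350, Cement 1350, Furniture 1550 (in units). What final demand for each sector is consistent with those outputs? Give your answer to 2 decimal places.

d_S = 327.50, d_C = 972.50, d_F = 265.00

I − A =
  [   0.65    -0.35    -0.05]
  [   0.00     0.95    -0.20]
  [  -0.25    -0.30     0.65]
d = (I − A) x:
  d_S = (+0.65)·1350 + (-0.35)·1350 + (-0.05)·1550 = 327.50
  d_C = (+0.00)·1350 + (+0.95)·1350 + (-0.20)·1550 = 972.50
  d_F = (-0.25)·1350 + (-0.30)·1350 + (+0.65)·1550 = 265.00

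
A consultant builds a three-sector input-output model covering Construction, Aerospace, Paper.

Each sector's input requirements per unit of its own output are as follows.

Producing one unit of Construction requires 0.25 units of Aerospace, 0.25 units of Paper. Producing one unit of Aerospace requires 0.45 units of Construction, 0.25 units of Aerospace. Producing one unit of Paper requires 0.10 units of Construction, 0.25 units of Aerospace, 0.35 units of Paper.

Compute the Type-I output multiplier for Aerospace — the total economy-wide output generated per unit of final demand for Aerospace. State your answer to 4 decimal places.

m_2 = 2.8027

I − A =
  [   1.00    -0.45    -0.10]
  [  -0.25     0.75    -0.25]
  [  -0.25     0.00     0.65]
Cofactors of I−A, C_ij = (−1)^(i+j)·(minor ij) (rows/columns in the sector order above):
  C_11 = (0.75)(0.65) − (-0.25)(0.00) = 0.4875
  C_12 = −[(-0.25)(0.65) − (-0.25)(-0.25)] = 0.2250
  C_13 = (-0.25)(0.00) − (0.75)(-0.25) = 0.1875
  C_21 = −[(-0.45)(0.65) − (-0.10)(0.00)] = 0.2925
  C_22 = (1.00)(0.65) − (-0.10)(-0.25) = 0.6250
  C_23 = −[(1.00)(0.00) − (-0.45)(-0.25)] = 0.1125
  C_31 = (-0.45)(-0.25) − (-0.10)(0.75) = 0.1875
  C_32 = −[(1.00)(-0.25) − (-0.10)(-0.25)] = 0.2750
  C_33 = (1.00)(0.75) − (-0.45)(-0.25) = 0.6375
det(I−A) = Σ_j (I−A)_1j·C_1j = (1.00)(0.4875) + (-0.45)(0.2250) + (-0.10)(0.1875) = 0.3675
adj(I−A) = Cᵀ =
  [ 0.4875   0.2925   0.1875]
  [ 0.2250   0.6250   0.2750]
  [ 0.1875   0.1125   0.6375]
(I − A)⁻¹ = adj(I−A) / det(I−A) ≈
  [   1.32653     0.79592     0.51020]
  [   0.61224     1.70068     0.74830]
  [   0.51020     0.30612     1.73469]
The output multiplier for sector j is the column-j sum of the Leontief inverse (I − A)⁻¹ = adj(I−A) / det(I−A).
Column 2 of adj(I−A): (0.2925, 0.6250, 0.1125); det(I−A) = 0.3675.
m_2 = (0.2925 + 0.6250 + 0.1125) / 0.3675 = 1.03 / 0.3675 ≈ 2.8027.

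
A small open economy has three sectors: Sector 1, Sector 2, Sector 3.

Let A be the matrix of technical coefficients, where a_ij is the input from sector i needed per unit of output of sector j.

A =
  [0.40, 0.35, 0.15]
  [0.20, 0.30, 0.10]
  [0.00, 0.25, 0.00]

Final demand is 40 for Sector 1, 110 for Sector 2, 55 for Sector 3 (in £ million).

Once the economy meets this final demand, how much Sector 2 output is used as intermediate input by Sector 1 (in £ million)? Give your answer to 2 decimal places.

I − A =
  [   0.60    -0.35    -0.15]
  [  -0.20     0.70    -0.10]
  [   0.00    -0.25     1.00]
Cofactors of I−A, C_ij = (−1)^(i+j)·(minor ij) (rows/columns in the sector order above):
  C_11 = (0.70)(1.00) − (-0.10)(-0.25) = 0.6750
  C_12 = −[(-0.20)(1.00) − (-0.10)(0.00)] = 0.2000
  C_13 = (-0.20)(-0.25) − (0.70)(0.00) = 0.0500
  C_21 = −[(-0.35)(1.00) − (-0.15)(-0.25)] = 0.3875
  C_22 = (0.60)(1.00) − (-0.15)(0.00) = 0.6000
  C_23 = −[(0.60)(-0.25) − (-0.35)(0.00)] = 0.1500
  C_31 = (-0.35)(-0.10) − (-0.15)(0.70) = 0.1400
  C_32 = −[(0.60)(-0.10) − (-0.15)(-0.20)] = 0.0900
  C_33 = (0.60)(0.70) − (-0.35)(-0.20) = 0.3500
det(I−A) = Σ_j (I−A)_1j·C_1j = (0.60)(0.6750) + (-0.35)(0.2000) + (-0.15)(0.0500) = 0.3275
adj(I−A) = Cᵀ =
  [ 0.6750   0.3875   0.1400]
  [ 0.2000   0.6000   0.0900]
  [ 0.0500   0.1500   0.3500]
(I − A)⁻¹ = adj(I−A) / det(I−A) ≈
  [   2.0611     1.1832     0.4275]
  [   0.6107     1.8321     0.2748]
  [   0.1527     0.4580     1.0687]
First solve x = (I − A)⁻¹ d = adj(I−A)·d / det(I−A); in particular x_1 = (0.6750·40 + 0.3875·110 + 0.1400·55) / 0.3275 = 77.325 / 0.3275 ≈ 236.1069.
Intermediate flow from 2 to 1: z_21 = a_21 · x_1 = 0.20 × 77.325 / 0.3275 = 15.465 / 0.3275 ≈ 47.22.

z_21 = 47.22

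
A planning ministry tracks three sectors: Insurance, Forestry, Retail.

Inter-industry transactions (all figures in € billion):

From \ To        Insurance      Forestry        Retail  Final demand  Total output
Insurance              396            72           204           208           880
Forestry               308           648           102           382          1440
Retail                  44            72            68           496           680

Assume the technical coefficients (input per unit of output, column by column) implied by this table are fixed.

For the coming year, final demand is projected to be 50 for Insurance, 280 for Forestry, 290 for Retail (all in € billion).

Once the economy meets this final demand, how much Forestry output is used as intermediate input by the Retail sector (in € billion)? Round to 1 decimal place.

z_23 = 58.7

Technical coefficients a_ij = z_ij / X_j:
  a_11 = 396/880 = 0.45, a_21 = 308/880 = 0.35, a_31 = 44/880 = 0.05
  a_12 = 72/1440 = 0.05, a_22 = 648/1440 = 0.45, a_32 = 72/1440 = 0.05
  a_13 = 204/680 = 0.30, a_23 = 102/680 = 0.15, a_33 = 68/680 = 0.10
I − A =
  [   0.55    -0.05    -0.30]
  [  -0.35     0.55    -0.15]
  [  -0.05    -0.05     0.90]
Cofactors of I−A, C_ij = (−1)^(i+j)·(minor ij) (rows/columns in the sector order above):
  C_11 = (0.55)(0.90) − (-0.15)(-0.05) = 0.4875
  C_12 = −[(-0.35)(0.90) − (-0.15)(-0.05)] = 0.3225
  C_13 = (-0.35)(-0.05) − (0.55)(-0.05) = 0.0450
  C_21 = −[(-0.05)(0.90) − (-0.30)(-0.05)] = 0.0600
  C_22 = (0.55)(0.90) − (-0.30)(-0.05) = 0.4800
  C_23 = −[(0.55)(-0.05) − (-0.05)(-0.05)] = 0.0300
  C_31 = (-0.05)(-0.15) − (-0.30)(0.55) = 0.1725
  C_32 = −[(0.55)(-0.15) − (-0.30)(-0.35)] = 0.1875
  C_33 = (0.55)(0.55) − (-0.05)(-0.35) = 0.2850
det(I−A) = Σ_j (I−A)_1j·C_1j = (0.55)(0.4875) + (-0.05)(0.3225) + (-0.30)(0.0450) = 0.2385
adj(I−A) = Cᵀ =
  [ 0.4875   0.0600   0.1725]
  [ 0.3225   0.4800   0.1875]
  [ 0.0450   0.0300   0.2850]
(I − A)⁻¹ = adj(I−A) / det(I−A) ≈
  [   2.0440     0.2516     0.7233]
  [   1.3522     2.0126     0.7862]
  [   0.1887     0.1258     1.1950]
First solve x = (I − A)⁻¹ d = adj(I−A)·d / det(I−A); in particular x_3 = (0.0450·50 + 0.0300·280 + 0.2850·290) / 0.2385 = 93.30 / 0.2385 ≈ 391.195.
Intermediate flow from 2 to 3: z_23 = a_23 · x_3 = 0.15 × 93.30 / 0.2385 = 13.995 / 0.2385 ≈ 58.7.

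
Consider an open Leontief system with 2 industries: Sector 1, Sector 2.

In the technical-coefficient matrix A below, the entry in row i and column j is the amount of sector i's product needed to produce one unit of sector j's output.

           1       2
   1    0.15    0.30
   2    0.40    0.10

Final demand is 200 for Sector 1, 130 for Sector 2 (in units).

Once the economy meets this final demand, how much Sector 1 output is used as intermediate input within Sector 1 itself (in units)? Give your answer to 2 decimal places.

I − A =
  [   0.85    -0.30]
  [  -0.40     0.90]
det(I−A) = (0.85)(0.90) − (-0.30)(-0.40) = 0.6450
adj(I−A) = [[0.90, 0.30], [0.40, 0.85]]
(I − A)⁻¹ = adj(I−A) / det(I−A) ≈
  [   1.3953     0.4651]
  [   0.6202     1.3178]
First solve x = (I − A)⁻¹ d = adj(I−A)·d / det(I−A); in particular x_1 = (0.90·200 + 0.30·130) / 0.6450 = 219.00 / 0.6450 ≈ 339.5349.
Intermediate flow from 1 to 1: z_11 = a_11 · x_1 = 0.15 × 219.00 / 0.6450 = 32.85 / 0.6450 ≈ 50.93.

z_11 = 50.93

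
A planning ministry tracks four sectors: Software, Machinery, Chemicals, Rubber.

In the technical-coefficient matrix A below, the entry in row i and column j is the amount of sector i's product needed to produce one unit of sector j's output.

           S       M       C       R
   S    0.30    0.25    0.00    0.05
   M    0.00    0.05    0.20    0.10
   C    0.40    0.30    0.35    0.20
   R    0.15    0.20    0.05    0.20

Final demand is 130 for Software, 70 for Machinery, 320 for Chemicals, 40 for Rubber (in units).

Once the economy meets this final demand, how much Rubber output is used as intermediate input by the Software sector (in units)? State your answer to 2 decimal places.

z_RS = 45.56

I − A =
  [   0.70    -0.25     0.00    -0.05]
  [   0.00     0.95    -0.20    -0.10]
  [  -0.40    -0.30     0.65    -0.20]
  [  -0.15    -0.20    -0.05     0.80]
Compute the cofactors C_ij = (−1)^(i+j)·(3×3 minor ij) of I−A; the adjugate is their transpose:
adj(I−A) = Cᵀ =
  [ 0.414000   0.134750   0.045625   0.054125]
  [ 0.081750   0.351125   0.114000   0.077500]
  [ 0.329000   0.285250   0.507125   0.183000]
  [ 0.118625   0.130875   0.068750   0.370250]
det(I−A) = Σ_j (I−A)_1j·C_1j = (0.70)(0.414000) + (-0.25)(0.081750) + (0.00)(0.329000) + (-0.05)(0.118625) = 0.26343125
(I − A)⁻¹ = adj(I−A) / det(I−A) ≈
  [   1.5716     0.5115     0.1732     0.2055]
  [   0.3103     1.3329     0.4328     0.2942]
  [   1.2489     1.0828     1.9251     0.6947]
  [   0.4503     0.4968     0.2610     1.4055]
First solve x = (I − A)⁻¹ d = adj(I−A)·d / det(I−A); in particular x_S = (0.414000·130 + 0.134750·70 + 0.045625·320 + 0.054125·40) / 0.26343125 = 80.0175 / 0.26343125 ≈ 303.7510.
Intermediate flow from R to S: z_RS = a_RS · x_S = 0.15 × 80.0175 / 0.26343125 = 12.002625 / 0.26343125 ≈ 45.56.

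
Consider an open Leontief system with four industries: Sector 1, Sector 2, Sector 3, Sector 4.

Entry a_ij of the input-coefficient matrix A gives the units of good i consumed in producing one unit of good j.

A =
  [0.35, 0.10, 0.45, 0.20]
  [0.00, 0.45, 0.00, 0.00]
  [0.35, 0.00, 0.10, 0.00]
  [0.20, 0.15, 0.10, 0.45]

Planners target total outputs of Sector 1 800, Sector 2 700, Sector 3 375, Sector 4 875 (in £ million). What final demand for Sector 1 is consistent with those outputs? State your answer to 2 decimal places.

I − A =
  [   0.65    -0.10    -0.45    -0.20]
  [   0.00     0.55     0.00     0.00]
  [  -0.35     0.00     0.90     0.00]
  [  -0.20    -0.15    -0.10     0.55]
d = (I − A) x:
  d_1 = (+0.65)·800 + (-0.10)·700 + (-0.45)·375 + (-0.20)·875 = 106.25
  d_2 = (+0.00)·800 + (+0.55)·700 + (+0.00)·375 + (+0.00)·875 = 385.00
  d_3 = (-0.35)·800 + (+0.00)·700 + (+0.90)·375 + (+0.00)·875 = 57.50
  d_4 = (-0.20)·800 + (-0.15)·700 + (-0.10)·375 + (+0.55)·875 = 178.75

d_1 = 106.25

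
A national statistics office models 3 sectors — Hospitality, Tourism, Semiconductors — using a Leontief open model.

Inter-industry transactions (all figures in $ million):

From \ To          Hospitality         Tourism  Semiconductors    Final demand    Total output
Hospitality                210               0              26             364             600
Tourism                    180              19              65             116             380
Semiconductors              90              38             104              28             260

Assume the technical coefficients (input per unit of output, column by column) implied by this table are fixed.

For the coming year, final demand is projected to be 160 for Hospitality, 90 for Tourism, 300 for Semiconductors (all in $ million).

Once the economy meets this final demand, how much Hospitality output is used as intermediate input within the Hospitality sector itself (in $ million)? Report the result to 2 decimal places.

z_HH = 121.10

Technical coefficients a_ij = z_ij / X_j:
  a_HH = 210/600 = 0.35, a_TH = 180/600 = 0.30, a_SH = 90/600 = 0.15
  a_HT = 0/380 = 0.00, a_TT = 19/380 = 0.05, a_ST = 38/380 = 0.10
  a_HS = 26/260 = 0.10, a_TS = 65/260 = 0.25, a_SS = 104/260 = 0.40
I − A =
  [   0.65     0.00    -0.10]
  [  -0.30     0.95    -0.25]
  [  -0.15    -0.10     0.60]
Cofactors of I−A, C_ij = (−1)^(i+j)·(minor ij) (rows/columns in the sector order above):
  C_11 = (0.95)(0.60) − (-0.25)(-0.10) = 0.5450
  C_12 = −[(-0.30)(0.60) − (-0.25)(-0.15)] = 0.2175
  C_13 = (-0.30)(-0.10) − (0.95)(-0.15) = 0.1725
  C_21 = −[(0.00)(0.60) − (-0.10)(-0.10)] = 0.0100
  C_22 = (0.65)(0.60) − (-0.10)(-0.15) = 0.3750
  C_23 = −[(0.65)(-0.10) − (0.00)(-0.15)] = 0.0650
  C_31 = (0.00)(-0.25) − (-0.10)(0.95) = 0.0950
  C_32 = −[(0.65)(-0.25) − (-0.10)(-0.30)] = 0.1925
  C_33 = (0.65)(0.95) − (0.00)(-0.30) = 0.6175
det(I−A) = Σ_j (I−A)_1j·C_1j = (0.65)(0.5450) + (0.00)(0.2175) + (-0.10)(0.1725) = 0.3370
adj(I−A) = Cᵀ =
  [ 0.5450   0.0100   0.0950]
  [ 0.2175   0.3750   0.1925]
  [ 0.1725   0.0650   0.6175]
(I − A)⁻¹ = adj(I−A) / det(I−A) ≈
  [   1.6172     0.0297     0.2819]
  [   0.6454     1.1128     0.5712]
  [   0.5119     0.1929     1.8323]
First solve x = (I − A)⁻¹ d = adj(I−A)·d / det(I−A); in particular x_H = (0.5450·160 + 0.0100·90 + 0.0950·300) / 0.3370 = 116.60 / 0.3370 ≈ 345.9941.
Intermediate flow from H to H: z_HH = a_HH · x_H = 0.35 × 116.60 / 0.3370 = 40.81 / 0.3370 ≈ 121.10.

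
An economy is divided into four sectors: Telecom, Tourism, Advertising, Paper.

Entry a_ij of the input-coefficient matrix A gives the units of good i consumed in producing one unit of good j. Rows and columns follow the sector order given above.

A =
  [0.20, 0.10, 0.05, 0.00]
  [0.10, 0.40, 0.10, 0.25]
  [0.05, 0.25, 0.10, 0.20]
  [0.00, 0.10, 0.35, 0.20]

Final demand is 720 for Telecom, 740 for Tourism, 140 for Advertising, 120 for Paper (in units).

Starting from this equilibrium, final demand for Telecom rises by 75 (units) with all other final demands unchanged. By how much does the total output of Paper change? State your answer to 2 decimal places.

I − A =
  [   0.80    -0.10    -0.05     0.00]
  [  -0.10     0.60    -0.10    -0.25]
  [  -0.05    -0.25     0.90    -0.20]
  [   0.00    -0.10    -0.35     0.80]
Compute the cofactors C_ij = (−1)^(i+j)·(3×3 minor ij) of I−A; the adjugate is their transpose:
adj(I−A) = Cᵀ =
  [ 0.323625   0.076000   0.039500   0.033625]
  [ 0.073375   0.518000   0.138000   0.196375]
  [ 0.044750   0.180000   0.356000   0.145250]
  [ 0.028750   0.143500   0.173000   0.399750]
det(I−A) = Σ_j (I−A)_1j·C_1j = (0.80)(0.323625) + (-0.10)(0.073375) + (-0.05)(0.044750) + (0.00)(0.028750) = 0.249325
(I − A)⁻¹ = adj(I−A) / det(I−A) ≈
  [   1.2980     0.3048     0.1584     0.1349]
  [   0.2943     2.0776     0.5535     0.7876]
  [   0.1795     0.7219     1.4279     0.5826]
  [   0.1153     0.5756     0.6939     1.6033]
Δx = (I − A)⁻¹ Δd with Δd having +75 in the Telecom component and 0 elsewhere.
So Δx_4 = L_41 · (+75), where L_41 = adj(I−A)_41 / det(I−A) = 0.028750 / 0.249325.
Δx_4 = 0.028750 × (+75) / 0.249325 = 2.15625 / 0.249325 ≈ 8.65.

Δx_4 = 8.65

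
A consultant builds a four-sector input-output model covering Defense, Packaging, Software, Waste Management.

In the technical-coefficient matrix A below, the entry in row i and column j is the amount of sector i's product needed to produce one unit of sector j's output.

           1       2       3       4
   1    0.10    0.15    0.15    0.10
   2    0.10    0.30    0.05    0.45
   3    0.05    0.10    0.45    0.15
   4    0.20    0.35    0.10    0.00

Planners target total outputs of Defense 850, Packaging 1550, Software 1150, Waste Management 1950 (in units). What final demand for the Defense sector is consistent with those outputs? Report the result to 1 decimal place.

I − A =
  [   0.90    -0.15    -0.15    -0.10]
  [  -0.10     0.70    -0.05    -0.45]
  [  -0.05    -0.10     0.55    -0.15]
  [  -0.20    -0.35    -0.10     1.00]
d = (I − A) x:
  d_1 = (+0.90)·850 + (-0.15)·1550 + (-0.15)·1150 + (-0.10)·1950 = 165.0
  d_2 = (-0.10)·850 + (+0.70)·1550 + (-0.05)·1150 + (-0.45)·1950 = 65.0
  d_3 = (-0.05)·850 + (-0.10)·1550 + (+0.55)·1150 + (-0.15)·1950 = 142.5
  d_4 = (-0.20)·850 + (-0.35)·1550 + (-0.10)·1150 + (+1.00)·1950 = 1122.5

d_1 = 165.0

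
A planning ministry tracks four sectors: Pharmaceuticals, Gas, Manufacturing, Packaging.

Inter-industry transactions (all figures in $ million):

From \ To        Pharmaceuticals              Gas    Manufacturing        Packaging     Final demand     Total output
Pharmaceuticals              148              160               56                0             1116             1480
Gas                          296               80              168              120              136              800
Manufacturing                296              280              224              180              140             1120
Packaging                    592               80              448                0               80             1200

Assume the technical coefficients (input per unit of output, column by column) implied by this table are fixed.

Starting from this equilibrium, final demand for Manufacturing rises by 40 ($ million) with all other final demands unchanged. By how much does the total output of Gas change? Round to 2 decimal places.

Δx_2 = 15.61

Technical coefficients a_ij = z_ij / X_j:
  a_11 = 148/1480 = 0.10, a_21 = 296/1480 = 0.20, a_31 = 296/1480 = 0.20, a_41 = 592/1480 = 0.40
  a_12 = 160/800 = 0.20, a_22 = 80/800 = 0.10, a_32 = 280/800 = 0.35, a_42 = 80/800 = 0.10
  a_13 = 56/1120 = 0.05, a_23 = 168/1120 = 0.15, a_33 = 224/1120 = 0.20, a_43 = 448/1120 = 0.40
  a_14 = 0/1200 = 0.00, a_24 = 120/1200 = 0.10, a_34 = 180/1200 = 0.15, a_44 = 0/1200 = 0.00
I − A =
  [   0.90    -0.20    -0.05     0.00]
  [  -0.20     0.90    -0.15    -0.10]
  [  -0.20    -0.35     0.80    -0.15]
  [  -0.40    -0.10    -0.40     1.00]
Compute the cofactors C_ij = (−1)^(i+j)·(3×3 minor ij) of I−A; the adjugate is their transpose:
adj(I−A) = Cᵀ =
  [ 0.58925   0.16625   0.08250   0.02900]
  [ 0.22700   0.65300   0.18300   0.09275]
  [ 0.31900   0.38050   0.75300   0.15100]
  [ 0.38600   0.28400   0.35250   0.55025]
det(I−A) = Σ_j (I−A)_1j·C_1j = (0.90)(0.58925) + (-0.20)(0.22700) + (-0.05)(0.31900) + (0.00)(0.38600) = 0.468975
(I − A)⁻¹ = adj(I−A) / det(I−A) ≈
  [   1.2565     0.3545     0.1759     0.0618]
  [   0.4840     1.3924     0.3902     0.1978]
  [   0.6802     0.8113     1.6056     0.3220]
  [   0.8231     0.6056     0.7516     1.1733]
Δx = (I − A)⁻¹ Δd with Δd having +40 in the Manufacturing component and 0 elsewhere.
So Δx_2 = L_23 · (+40), where L_23 = adj(I−A)_23 / det(I−A) = 0.18300 / 0.468975.
Δx_2 = 0.18300 × (+40) / 0.468975 = 7.32 / 0.468975 ≈ 15.61.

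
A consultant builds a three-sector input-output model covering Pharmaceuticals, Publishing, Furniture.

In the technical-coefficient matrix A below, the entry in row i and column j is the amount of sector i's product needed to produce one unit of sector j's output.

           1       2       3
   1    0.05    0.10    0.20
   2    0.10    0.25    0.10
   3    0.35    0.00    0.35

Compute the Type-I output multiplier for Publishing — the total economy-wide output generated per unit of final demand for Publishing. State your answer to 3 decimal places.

I − A =
  [   0.95    -0.10    -0.20]
  [  -0.10     0.75    -0.10]
  [  -0.35     0.00     0.65]
Cofactors of I−A, C_ij = (−1)^(i+j)·(minor ij) (rows/columns in the sector order above):
  C_11 = (0.75)(0.65) − (-0.10)(0.00) = 0.4875
  C_12 = −[(-0.10)(0.65) − (-0.10)(-0.35)] = 0.1000
  C_13 = (-0.10)(0.00) − (0.75)(-0.35) = 0.2625
  C_21 = −[(-0.10)(0.65) − (-0.20)(0.00)] = 0.0650
  C_22 = (0.95)(0.65) − (-0.20)(-0.35) = 0.5475
  C_23 = −[(0.95)(0.00) − (-0.10)(-0.35)] = 0.0350
  C_31 = (-0.10)(-0.10) − (-0.20)(0.75) = 0.1600
  C_32 = −[(0.95)(-0.10) − (-0.20)(-0.10)] = 0.1150
  C_33 = (0.95)(0.75) − (-0.10)(-0.10) = 0.7025
det(I−A) = Σ_j (I−A)_1j·C_1j = (0.95)(0.4875) + (-0.10)(0.1000) + (-0.20)(0.2625) = 0.400625
adj(I−A) = Cᵀ =
  [ 0.4875   0.0650   0.1600]
  [ 0.1000   0.5475   0.1150]
  [ 0.2625   0.0350   0.7025]
(I − A)⁻¹ = adj(I−A) / det(I−A) ≈
  [   1.2168     0.1622     0.3994]
  [   0.2496     1.3666     0.2871]
  [   0.6552     0.0874     1.7535]
The output multiplier for sector j is the column-j sum of the Leontief inverse (I − A)⁻¹ = adj(I−A) / det(I−A).
Column 2 of adj(I−A): (0.0650, 0.5475, 0.0350); det(I−A) = 0.400625.
m_2 = (0.0650 + 0.5475 + 0.0350) / 0.400625 = 0.6475 / 0.400625 ≈ 1.616.

m_2 = 1.616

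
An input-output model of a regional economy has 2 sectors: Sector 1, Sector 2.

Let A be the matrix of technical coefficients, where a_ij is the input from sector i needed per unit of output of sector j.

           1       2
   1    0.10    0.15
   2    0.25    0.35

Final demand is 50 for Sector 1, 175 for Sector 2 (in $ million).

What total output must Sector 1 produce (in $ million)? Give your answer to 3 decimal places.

I − A =
  [   0.90    -0.15]
  [  -0.25     0.65]
det(I−A) = (0.90)(0.65) − (-0.15)(-0.25) = 0.5475
adj(I−A) = [[0.65, 0.15], [0.25, 0.90]]
(I − A)⁻¹ = adj(I−A) / det(I−A) ≈
  [   1.1872     0.2740]
  [   0.4566     1.6438]
x = (I − A)⁻¹ d = adj(I−A)·d / det(I−A), with det(I−A) = 0.5475:
  x_1 = (0.65·50 + 0.15·175) / 0.5475 = 58.75 / 0.5475 ≈ 107.306
  x_2 = (0.25·50 + 0.90·175) / 0.5475 = 170.00 / 0.5475 ≈ 310.502

x_1 = 107.306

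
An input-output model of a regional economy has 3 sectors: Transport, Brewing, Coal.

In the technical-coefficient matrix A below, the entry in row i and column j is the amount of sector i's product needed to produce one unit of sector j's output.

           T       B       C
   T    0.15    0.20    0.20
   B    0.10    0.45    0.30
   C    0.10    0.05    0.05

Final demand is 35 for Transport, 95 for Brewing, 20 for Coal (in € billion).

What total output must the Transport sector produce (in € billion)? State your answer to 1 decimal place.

I − A =
  [   0.85    -0.20    -0.20]
  [  -0.10     0.55    -0.30]
  [  -0.10    -0.05     0.95]
Cofactors of I−A, C_ij = (−1)^(i+j)·(minor ij) (rows/columns in the sector order above):
  C_11 = (0.55)(0.95) − (-0.30)(-0.05) = 0.5075
  C_12 = −[(-0.10)(0.95) − (-0.30)(-0.10)] = 0.1250
  C_13 = (-0.10)(-0.05) − (0.55)(-0.10) = 0.0600
  C_21 = −[(-0.20)(0.95) − (-0.20)(-0.05)] = 0.2000
  C_22 = (0.85)(0.95) − (-0.20)(-0.10) = 0.7875
  C_23 = −[(0.85)(-0.05) − (-0.20)(-0.10)] = 0.0625
  C_31 = (-0.20)(-0.30) − (-0.20)(0.55) = 0.1700
  C_32 = −[(0.85)(-0.30) − (-0.20)(-0.10)] = 0.2750
  C_33 = (0.85)(0.55) − (-0.20)(-0.10) = 0.4475
det(I−A) = Σ_j (I−A)_1j·C_1j = (0.85)(0.5075) + (-0.20)(0.1250) + (-0.20)(0.0600) = 0.394375
adj(I−A) = Cᵀ =
  [ 0.5075   0.2000   0.1700]
  [ 0.1250   0.7875   0.2750]
  [ 0.0600   0.0625   0.4475]
(I − A)⁻¹ = adj(I−A) / det(I−A) ≈
  [   1.2868     0.5071     0.4311]
  [   0.3170     1.9968     0.6973]
  [   0.1521     0.1585     1.1347]
x = (I − A)⁻¹ d = adj(I−A)·d / det(I−A), with det(I−A) = 0.394375:
  x_T = (0.5075·35 + 0.2000·95 + 0.1700·20) / 0.394375 = 40.1625 / 0.394375 ≈ 101.8
  x_B = (0.1250·35 + 0.7875·95 + 0.2750·20) / 0.394375 = 84.6875 / 0.394375 ≈ 214.7
  x_C = (0.0600·35 + 0.0625·95 + 0.4475·20) / 0.394375 = 16.9875 / 0.394375 ≈ 43.1

x_T = 101.8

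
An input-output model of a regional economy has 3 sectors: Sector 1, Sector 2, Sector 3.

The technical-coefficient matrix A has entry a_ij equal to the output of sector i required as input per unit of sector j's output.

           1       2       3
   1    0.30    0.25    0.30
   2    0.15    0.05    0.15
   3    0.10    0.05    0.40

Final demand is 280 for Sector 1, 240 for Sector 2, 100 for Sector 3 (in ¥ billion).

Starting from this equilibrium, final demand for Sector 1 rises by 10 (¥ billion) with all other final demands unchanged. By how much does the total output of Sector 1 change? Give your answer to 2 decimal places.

Δx_1 = 16.70

I − A =
  [   0.70    -0.25    -0.30]
  [  -0.15     0.95    -0.15]
  [  -0.10    -0.05     0.60]
Cofactors of I−A, C_ij = (−1)^(i+j)·(minor ij) (rows/columns in the sector order above):
  C_11 = (0.95)(0.60) − (-0.15)(-0.05) = 0.5625
  C_12 = −[(-0.15)(0.60) − (-0.15)(-0.10)] = 0.1050
  C_13 = (-0.15)(-0.05) − (0.95)(-0.10) = 0.1025
  C_21 = −[(-0.25)(0.60) − (-0.30)(-0.05)] = 0.1650
  C_22 = (0.70)(0.60) − (-0.30)(-0.10) = 0.3900
  C_23 = −[(0.70)(-0.05) − (-0.25)(-0.10)] = 0.0600
  C_31 = (-0.25)(-0.15) − (-0.30)(0.95) = 0.3225
  C_32 = −[(0.70)(-0.15) − (-0.30)(-0.15)] = 0.1500
  C_33 = (0.70)(0.95) − (-0.25)(-0.15) = 0.6275
det(I−A) = Σ_j (I−A)_1j·C_1j = (0.70)(0.5625) + (-0.25)(0.1050) + (-0.30)(0.1025) = 0.33675
adj(I−A) = Cᵀ =
  [ 0.5625   0.1650   0.3225]
  [ 0.1050   0.3900   0.1500]
  [ 0.1025   0.0600   0.6275]
(I − A)⁻¹ = adj(I−A) / det(I−A) ≈
  [   1.6704     0.4900     0.9577]
  [   0.3118     1.1581     0.4454]
  [   0.3044     0.1782     1.8634]
Δx = (I − A)⁻¹ Δd with Δd having +10 in the Sector 1 component and 0 elsewhere.
So Δx_1 = L_11 · (+10), where L_11 = adj(I−A)_11 / det(I−A) = 0.5625 / 0.33675.
Δx_1 = 0.5625 × (+10) / 0.33675 = 5.625 / 0.33675 ≈ 16.70.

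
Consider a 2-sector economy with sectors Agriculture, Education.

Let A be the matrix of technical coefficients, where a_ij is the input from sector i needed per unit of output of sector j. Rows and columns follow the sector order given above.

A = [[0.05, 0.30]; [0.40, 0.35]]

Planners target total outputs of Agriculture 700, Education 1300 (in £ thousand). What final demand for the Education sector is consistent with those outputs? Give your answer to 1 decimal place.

d_2 = 565.0

I − A =
  [   0.95    -0.30]
  [  -0.40     0.65]
d = (I − A) x:
  d_1 = (+0.95)·700 + (-0.30)·1300 = 275.0
  d_2 = (-0.40)·700 + (+0.65)·1300 = 565.0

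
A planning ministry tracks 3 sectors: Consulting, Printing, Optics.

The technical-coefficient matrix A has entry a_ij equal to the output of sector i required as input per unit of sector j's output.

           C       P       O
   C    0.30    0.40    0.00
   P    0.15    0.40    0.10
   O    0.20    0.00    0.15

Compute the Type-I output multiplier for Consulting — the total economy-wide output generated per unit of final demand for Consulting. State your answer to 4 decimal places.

m_C = 2.6091

I − A =
  [   0.70    -0.40     0.00]
  [  -0.15     0.60    -0.10]
  [  -0.20     0.00     0.85]
Cofactors of I−A, C_ij = (−1)^(i+j)·(minor ij) (rows/columns in the sector order above):
  C_11 = (0.60)(0.85) − (-0.10)(0.00) = 0.5100
  C_12 = −[(-0.15)(0.85) − (-0.10)(-0.20)] = 0.1475
  C_13 = (-0.15)(0.00) − (0.60)(-0.20) = 0.1200
  C_21 = −[(-0.40)(0.85) − (0.00)(0.00)] = 0.3400
  C_22 = (0.70)(0.85) − (0.00)(-0.20) = 0.5950
  C_23 = −[(0.70)(0.00) − (-0.40)(-0.20)] = 0.0800
  C_31 = (-0.40)(-0.10) − (0.00)(0.60) = 0.0400
  C_32 = −[(0.70)(-0.10) − (0.00)(-0.15)] = 0.0700
  C_33 = (0.70)(0.60) − (-0.40)(-0.15) = 0.3600
det(I−A) = Σ_j (I−A)_1j·C_1j = (0.70)(0.5100) + (-0.40)(0.1475) + (0.00)(0.1200) = 0.2980
adj(I−A) = Cᵀ =
  [ 0.5100   0.3400   0.0400]
  [ 0.1475   0.5950   0.0700]
  [ 0.1200   0.0800   0.3600]
(I − A)⁻¹ = adj(I−A) / det(I−A) ≈
  [   1.71141     1.14094     0.13423]
  [   0.49497     1.99664     0.23490]
  [   0.40268     0.26846     1.20805]
The output multiplier for sector j is the column-j sum of the Leontief inverse (I − A)⁻¹ = adj(I−A) / det(I−A).
Column C of adj(I−A): (0.5100, 0.1475, 0.1200); det(I−A) = 0.2980.
m_C = (0.5100 + 0.1475 + 0.1200) / 0.2980 = 0.7775 / 0.2980 ≈ 2.6091.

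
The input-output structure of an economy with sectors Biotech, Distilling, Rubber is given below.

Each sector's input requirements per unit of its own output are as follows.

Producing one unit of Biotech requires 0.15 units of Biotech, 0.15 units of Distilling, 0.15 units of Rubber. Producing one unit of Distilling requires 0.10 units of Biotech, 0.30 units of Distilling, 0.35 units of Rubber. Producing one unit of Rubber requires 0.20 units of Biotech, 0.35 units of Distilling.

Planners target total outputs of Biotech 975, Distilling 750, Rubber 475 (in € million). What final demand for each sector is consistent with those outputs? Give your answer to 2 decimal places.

d_1 = 658.75, d_2 = 212.50, d_3 = 66.25

I − A =
  [   0.85    -0.10    -0.20]
  [  -0.15     0.70    -0.35]
  [  -0.15    -0.35     1.00]
d = (I − A) x:
  d_1 = (+0.85)·975 + (-0.10)·750 + (-0.20)·475 = 658.75
  d_2 = (-0.15)·975 + (+0.70)·750 + (-0.35)·475 = 212.50
  d_3 = (-0.15)·975 + (-0.35)·750 + (+1.00)·475 = 66.25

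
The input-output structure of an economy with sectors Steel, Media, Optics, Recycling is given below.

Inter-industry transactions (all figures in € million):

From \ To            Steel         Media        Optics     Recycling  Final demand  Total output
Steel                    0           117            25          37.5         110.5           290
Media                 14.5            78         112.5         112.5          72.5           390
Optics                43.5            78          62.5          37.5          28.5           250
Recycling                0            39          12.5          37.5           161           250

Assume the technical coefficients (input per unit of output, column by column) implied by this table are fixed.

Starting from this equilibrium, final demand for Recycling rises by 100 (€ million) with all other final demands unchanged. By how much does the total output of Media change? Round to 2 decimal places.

Δx_M = 121.33

Technical coefficients a_ij = z_ij / X_j:
  a_SS = 0/290 = 0.00, a_MS = 14.5/290 = 0.05, a_OS = 43.5/290 = 0.15, a_RS = 0/290 = 0.00
  a_SM = 117/390 = 0.30, a_MM = 78/390 = 0.20, a_OM = 78/390 = 0.20, a_RM = 39/390 = 0.10
  a_SO = 25/250 = 0.10, a_MO = 112.5/250 = 0.45, a_OO = 62.5/250 = 0.25, a_RO = 12.5/250 = 0.05
  a_SR = 37.5/250 = 0.15, a_MR = 112.5/250 = 0.45, a_OR = 37.5/250 = 0.15, a_RR = 37.5/250 = 0.15
I − A =
  [   1.00    -0.30    -0.10    -0.15]
  [  -0.05     0.80    -0.45    -0.45]
  [  -0.15    -0.20     0.75    -0.15]
  [   0.00    -0.10    -0.05     0.85]
Compute the cofactors C_ij = (−1)^(i+j)·(3×3 minor ij) of I−A; the adjugate is their transpose:
adj(I−A) = Cᵀ =
  [ 0.382500   0.220250   0.197750   0.219000]
  [ 0.092250   0.616125   0.409625   0.414750]
  [ 0.104500   0.225500   0.621500   0.247500]
  [ 0.017000   0.085750   0.084750   0.465500]
det(I−A) = Σ_j (I−A)_1j·C_1j = (1.00)(0.382500) + (-0.30)(0.092250) + (-0.10)(0.104500) + (-0.15)(0.017000) = 0.341825
(I − A)⁻¹ = adj(I−A) / det(I−A) ≈
  [   1.1190     0.6443     0.5785     0.6407]
  [   0.2699     1.8025     1.1983     1.2133]
  [   0.3057     0.6597     1.8182     0.7241]
  [   0.0497     0.2509     0.2479     1.3618]
Δx = (I − A)⁻¹ Δd with Δd having +100 in the Recycling component and 0 elsewhere.
So Δx_M = L_MR · (+100), where L_MR = adj(I−A)_MR / det(I−A) = 0.414750 / 0.341825.
Δx_M = 0.414750 × (+100) / 0.341825 = 41.475 / 0.341825 ≈ 121.33.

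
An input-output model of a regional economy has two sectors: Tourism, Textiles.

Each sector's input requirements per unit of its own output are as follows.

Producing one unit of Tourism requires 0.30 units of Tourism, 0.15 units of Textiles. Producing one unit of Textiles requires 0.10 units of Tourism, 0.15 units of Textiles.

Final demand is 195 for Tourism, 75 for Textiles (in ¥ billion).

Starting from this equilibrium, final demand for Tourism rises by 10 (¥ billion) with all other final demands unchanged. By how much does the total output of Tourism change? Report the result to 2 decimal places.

I − A =
  [   0.70    -0.10]
  [  -0.15     0.85]
det(I−A) = (0.70)(0.85) − (-0.10)(-0.15) = 0.5800
adj(I−A) = [[0.85, 0.10], [0.15, 0.70]]
(I − A)⁻¹ = adj(I−A) / det(I−A) ≈
  [   1.4655     0.1724]
  [   0.2586     1.2069]
Δx = (I − A)⁻¹ Δd with Δd having +10 in the Tourism component and 0 elsewhere.
So Δx_1 = L_11 · (+10), where L_11 = adj(I−A)_11 / det(I−A) = 0.85 / 0.5800.
Δx_1 = 0.85 × (+10) / 0.5800 = 8.50 / 0.5800 ≈ 14.66.

Δx_1 = 14.66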